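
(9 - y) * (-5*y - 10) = 5*y^2 - 35*y - 90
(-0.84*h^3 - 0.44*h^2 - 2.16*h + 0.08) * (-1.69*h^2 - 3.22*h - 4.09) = 1.4196*h^5 + 3.4484*h^4 + 8.5028*h^3 + 8.6196*h^2 + 8.5768*h - 0.3272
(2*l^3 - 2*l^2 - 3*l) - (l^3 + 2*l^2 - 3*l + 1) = l^3 - 4*l^2 - 1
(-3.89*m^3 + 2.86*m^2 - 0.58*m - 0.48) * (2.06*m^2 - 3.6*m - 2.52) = -8.0134*m^5 + 19.8956*m^4 - 1.688*m^3 - 6.108*m^2 + 3.1896*m + 1.2096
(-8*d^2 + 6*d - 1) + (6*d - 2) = -8*d^2 + 12*d - 3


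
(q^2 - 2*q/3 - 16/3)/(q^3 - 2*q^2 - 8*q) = (q - 8/3)/(q*(q - 4))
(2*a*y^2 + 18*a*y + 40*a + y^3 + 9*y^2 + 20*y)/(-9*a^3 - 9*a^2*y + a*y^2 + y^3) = (2*a*y^2 + 18*a*y + 40*a + y^3 + 9*y^2 + 20*y)/(-9*a^3 - 9*a^2*y + a*y^2 + y^3)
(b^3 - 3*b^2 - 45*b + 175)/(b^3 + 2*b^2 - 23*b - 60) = (b^2 + 2*b - 35)/(b^2 + 7*b + 12)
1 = 1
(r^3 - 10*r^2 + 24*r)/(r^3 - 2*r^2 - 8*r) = (r - 6)/(r + 2)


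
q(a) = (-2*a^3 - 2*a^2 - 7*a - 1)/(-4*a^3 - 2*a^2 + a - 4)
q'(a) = (-6*a^2 - 4*a - 7)/(-4*a^3 - 2*a^2 + a - 4) + (12*a^2 + 4*a - 1)*(-2*a^3 - 2*a^2 - 7*a - 1)/(-4*a^3 - 2*a^2 + a - 4)^2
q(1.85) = 0.97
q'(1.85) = -0.33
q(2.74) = 0.77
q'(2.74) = -0.15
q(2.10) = 0.90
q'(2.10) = -0.26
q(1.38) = 1.16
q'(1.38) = -0.47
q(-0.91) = -1.47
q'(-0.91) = 4.54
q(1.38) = 1.16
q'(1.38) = -0.47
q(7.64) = 0.56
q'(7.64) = -0.01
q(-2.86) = 0.70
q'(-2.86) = 0.22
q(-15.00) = 0.49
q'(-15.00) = 0.00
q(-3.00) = 0.67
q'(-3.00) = 0.18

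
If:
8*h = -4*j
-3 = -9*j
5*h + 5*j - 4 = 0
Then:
No Solution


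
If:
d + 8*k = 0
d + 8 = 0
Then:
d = -8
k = 1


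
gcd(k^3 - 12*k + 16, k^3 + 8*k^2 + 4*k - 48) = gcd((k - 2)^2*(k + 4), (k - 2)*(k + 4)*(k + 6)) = k^2 + 2*k - 8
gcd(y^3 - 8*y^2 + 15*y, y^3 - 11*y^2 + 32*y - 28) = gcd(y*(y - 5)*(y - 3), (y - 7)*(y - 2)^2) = 1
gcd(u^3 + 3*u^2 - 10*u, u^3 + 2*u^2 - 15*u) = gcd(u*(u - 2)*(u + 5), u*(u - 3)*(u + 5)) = u^2 + 5*u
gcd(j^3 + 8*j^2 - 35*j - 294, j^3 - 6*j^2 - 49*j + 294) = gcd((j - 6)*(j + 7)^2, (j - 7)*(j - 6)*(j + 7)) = j^2 + j - 42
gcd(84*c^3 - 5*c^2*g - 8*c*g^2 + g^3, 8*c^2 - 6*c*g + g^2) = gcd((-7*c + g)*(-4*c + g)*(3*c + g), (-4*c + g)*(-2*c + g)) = 4*c - g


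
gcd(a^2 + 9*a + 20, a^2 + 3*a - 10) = a + 5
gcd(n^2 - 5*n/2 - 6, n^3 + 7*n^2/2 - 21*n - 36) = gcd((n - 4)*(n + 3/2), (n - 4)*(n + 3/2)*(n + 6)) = n^2 - 5*n/2 - 6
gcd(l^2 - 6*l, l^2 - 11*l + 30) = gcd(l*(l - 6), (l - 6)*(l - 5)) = l - 6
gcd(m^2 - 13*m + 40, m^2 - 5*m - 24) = m - 8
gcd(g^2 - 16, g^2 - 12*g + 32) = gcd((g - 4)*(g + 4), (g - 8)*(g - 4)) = g - 4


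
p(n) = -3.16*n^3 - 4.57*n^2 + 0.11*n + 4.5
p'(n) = -9.48*n^2 - 9.14*n + 0.11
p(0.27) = 4.13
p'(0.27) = -3.05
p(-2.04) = 12.08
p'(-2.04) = -20.70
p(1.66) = -22.37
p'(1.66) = -41.19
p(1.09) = -4.90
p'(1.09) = -21.12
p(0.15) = 4.40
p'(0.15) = -1.47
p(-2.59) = 28.46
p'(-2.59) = -39.81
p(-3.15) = 57.58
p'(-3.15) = -65.16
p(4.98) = -498.57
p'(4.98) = -280.51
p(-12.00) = 4805.58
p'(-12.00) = -1255.33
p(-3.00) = 48.36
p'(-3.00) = -57.79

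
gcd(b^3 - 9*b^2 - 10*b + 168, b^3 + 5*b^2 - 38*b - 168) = b^2 - 2*b - 24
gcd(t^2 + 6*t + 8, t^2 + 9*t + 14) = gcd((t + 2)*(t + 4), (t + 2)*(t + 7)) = t + 2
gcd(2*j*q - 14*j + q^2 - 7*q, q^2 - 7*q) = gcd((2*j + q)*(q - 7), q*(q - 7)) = q - 7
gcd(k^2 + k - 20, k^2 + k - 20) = k^2 + k - 20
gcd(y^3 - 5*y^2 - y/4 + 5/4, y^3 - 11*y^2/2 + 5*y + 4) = y + 1/2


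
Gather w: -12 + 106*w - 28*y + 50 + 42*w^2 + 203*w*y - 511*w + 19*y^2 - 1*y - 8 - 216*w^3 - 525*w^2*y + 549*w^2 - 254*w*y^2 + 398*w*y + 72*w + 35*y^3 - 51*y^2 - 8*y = -216*w^3 + w^2*(591 - 525*y) + w*(-254*y^2 + 601*y - 333) + 35*y^3 - 32*y^2 - 37*y + 30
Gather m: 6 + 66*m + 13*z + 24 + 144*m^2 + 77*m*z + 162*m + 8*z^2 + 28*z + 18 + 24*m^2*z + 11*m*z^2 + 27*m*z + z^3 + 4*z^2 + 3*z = m^2*(24*z + 144) + m*(11*z^2 + 104*z + 228) + z^3 + 12*z^2 + 44*z + 48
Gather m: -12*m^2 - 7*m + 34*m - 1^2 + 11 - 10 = -12*m^2 + 27*m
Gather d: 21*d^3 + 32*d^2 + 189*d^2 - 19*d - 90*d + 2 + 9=21*d^3 + 221*d^2 - 109*d + 11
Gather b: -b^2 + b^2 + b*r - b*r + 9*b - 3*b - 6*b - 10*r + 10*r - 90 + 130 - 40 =0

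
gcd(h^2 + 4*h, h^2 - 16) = h + 4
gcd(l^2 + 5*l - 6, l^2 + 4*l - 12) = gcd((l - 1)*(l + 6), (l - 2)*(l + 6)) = l + 6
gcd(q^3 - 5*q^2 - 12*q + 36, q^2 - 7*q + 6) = q - 6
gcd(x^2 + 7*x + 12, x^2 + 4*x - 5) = 1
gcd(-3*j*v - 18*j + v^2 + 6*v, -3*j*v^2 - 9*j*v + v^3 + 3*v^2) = -3*j + v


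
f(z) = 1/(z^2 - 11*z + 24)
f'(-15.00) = 0.00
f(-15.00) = 0.00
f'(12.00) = -0.01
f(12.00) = 0.03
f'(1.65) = 0.10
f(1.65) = 0.12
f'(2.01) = 0.20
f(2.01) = 0.17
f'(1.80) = 0.13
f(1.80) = 0.13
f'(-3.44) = 0.00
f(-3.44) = 0.01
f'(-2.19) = 0.01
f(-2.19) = 0.02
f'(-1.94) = 0.01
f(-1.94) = 0.02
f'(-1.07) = 0.01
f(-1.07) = 0.03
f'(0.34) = 0.02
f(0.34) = 0.05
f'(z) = (11 - 2*z)/(z^2 - 11*z + 24)^2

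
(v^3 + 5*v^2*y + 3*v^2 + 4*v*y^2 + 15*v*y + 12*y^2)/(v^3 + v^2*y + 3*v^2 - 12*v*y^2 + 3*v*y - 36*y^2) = (-v - y)/(-v + 3*y)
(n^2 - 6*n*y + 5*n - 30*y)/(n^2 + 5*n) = (n - 6*y)/n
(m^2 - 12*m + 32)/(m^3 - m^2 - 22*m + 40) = (m - 8)/(m^2 + 3*m - 10)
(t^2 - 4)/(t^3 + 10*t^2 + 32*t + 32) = (t - 2)/(t^2 + 8*t + 16)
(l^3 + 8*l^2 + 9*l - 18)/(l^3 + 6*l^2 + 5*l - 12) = (l + 6)/(l + 4)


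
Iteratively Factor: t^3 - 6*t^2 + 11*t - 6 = (t - 2)*(t^2 - 4*t + 3) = (t - 3)*(t - 2)*(t - 1)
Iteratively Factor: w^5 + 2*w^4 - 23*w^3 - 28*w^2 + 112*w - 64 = (w - 1)*(w^4 + 3*w^3 - 20*w^2 - 48*w + 64) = (w - 1)*(w + 4)*(w^3 - w^2 - 16*w + 16) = (w - 1)*(w + 4)^2*(w^2 - 5*w + 4) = (w - 4)*(w - 1)*(w + 4)^2*(w - 1)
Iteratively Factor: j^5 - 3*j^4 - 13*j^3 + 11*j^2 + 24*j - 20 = (j - 1)*(j^4 - 2*j^3 - 15*j^2 - 4*j + 20) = (j - 1)^2*(j^3 - j^2 - 16*j - 20) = (j - 5)*(j - 1)^2*(j^2 + 4*j + 4) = (j - 5)*(j - 1)^2*(j + 2)*(j + 2)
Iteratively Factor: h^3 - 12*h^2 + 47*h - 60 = (h - 5)*(h^2 - 7*h + 12) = (h - 5)*(h - 4)*(h - 3)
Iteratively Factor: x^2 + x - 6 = (x - 2)*(x + 3)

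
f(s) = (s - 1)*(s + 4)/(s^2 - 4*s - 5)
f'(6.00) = -6.02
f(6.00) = 7.14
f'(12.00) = -0.13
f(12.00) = 1.93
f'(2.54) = -1.07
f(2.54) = -1.16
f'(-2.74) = -0.43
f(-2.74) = -0.35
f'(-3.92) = -0.19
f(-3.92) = -0.02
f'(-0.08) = -1.41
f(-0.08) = 0.91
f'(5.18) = -185.21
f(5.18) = 34.50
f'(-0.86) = -51.20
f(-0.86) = 7.12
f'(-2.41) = -0.61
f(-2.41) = -0.52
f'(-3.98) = -0.19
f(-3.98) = -0.00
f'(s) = (4 - 2*s)*(s - 1)*(s + 4)/(s^2 - 4*s - 5)^2 + (s - 1)/(s^2 - 4*s - 5) + (s + 4)/(s^2 - 4*s - 5) = (-7*s^2 - 2*s - 31)/(s^4 - 8*s^3 + 6*s^2 + 40*s + 25)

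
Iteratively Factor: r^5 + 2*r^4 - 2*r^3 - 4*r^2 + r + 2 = (r + 1)*(r^4 + r^3 - 3*r^2 - r + 2) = (r - 1)*(r + 1)*(r^3 + 2*r^2 - r - 2) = (r - 1)*(r + 1)*(r + 2)*(r^2 - 1) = (r - 1)*(r + 1)^2*(r + 2)*(r - 1)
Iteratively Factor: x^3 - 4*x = (x)*(x^2 - 4) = x*(x + 2)*(x - 2)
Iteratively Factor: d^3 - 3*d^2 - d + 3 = (d + 1)*(d^2 - 4*d + 3) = (d - 3)*(d + 1)*(d - 1)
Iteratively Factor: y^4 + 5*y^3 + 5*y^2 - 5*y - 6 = (y - 1)*(y^3 + 6*y^2 + 11*y + 6) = (y - 1)*(y + 2)*(y^2 + 4*y + 3) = (y - 1)*(y + 1)*(y + 2)*(y + 3)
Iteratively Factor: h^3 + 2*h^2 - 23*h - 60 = (h + 3)*(h^2 - h - 20) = (h + 3)*(h + 4)*(h - 5)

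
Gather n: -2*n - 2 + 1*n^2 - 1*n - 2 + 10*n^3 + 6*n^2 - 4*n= 10*n^3 + 7*n^2 - 7*n - 4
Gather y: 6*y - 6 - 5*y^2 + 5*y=-5*y^2 + 11*y - 6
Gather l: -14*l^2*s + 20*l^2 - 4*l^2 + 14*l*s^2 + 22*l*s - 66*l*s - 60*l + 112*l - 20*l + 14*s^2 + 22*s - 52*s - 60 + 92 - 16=l^2*(16 - 14*s) + l*(14*s^2 - 44*s + 32) + 14*s^2 - 30*s + 16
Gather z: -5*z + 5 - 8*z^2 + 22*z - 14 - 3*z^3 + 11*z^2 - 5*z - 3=-3*z^3 + 3*z^2 + 12*z - 12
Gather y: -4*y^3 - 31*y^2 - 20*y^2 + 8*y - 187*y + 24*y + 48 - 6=-4*y^3 - 51*y^2 - 155*y + 42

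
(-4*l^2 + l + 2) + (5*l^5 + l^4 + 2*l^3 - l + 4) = 5*l^5 + l^4 + 2*l^3 - 4*l^2 + 6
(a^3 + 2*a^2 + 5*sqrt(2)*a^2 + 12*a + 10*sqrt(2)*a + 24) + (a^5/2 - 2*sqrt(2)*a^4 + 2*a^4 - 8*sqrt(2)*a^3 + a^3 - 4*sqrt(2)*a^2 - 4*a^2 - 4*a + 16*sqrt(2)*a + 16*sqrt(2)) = a^5/2 - 2*sqrt(2)*a^4 + 2*a^4 - 8*sqrt(2)*a^3 + 2*a^3 - 2*a^2 + sqrt(2)*a^2 + 8*a + 26*sqrt(2)*a + 16*sqrt(2) + 24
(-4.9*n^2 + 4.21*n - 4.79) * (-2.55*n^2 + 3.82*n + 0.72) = 12.495*n^4 - 29.4535*n^3 + 24.7687*n^2 - 15.2666*n - 3.4488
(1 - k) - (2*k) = 1 - 3*k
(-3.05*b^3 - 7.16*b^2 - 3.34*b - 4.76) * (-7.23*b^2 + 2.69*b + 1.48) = 22.0515*b^5 + 43.5623*b^4 + 0.373799999999999*b^3 + 14.8334*b^2 - 17.7476*b - 7.0448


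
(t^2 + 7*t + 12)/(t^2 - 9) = (t + 4)/(t - 3)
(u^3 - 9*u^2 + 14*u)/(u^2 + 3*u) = (u^2 - 9*u + 14)/(u + 3)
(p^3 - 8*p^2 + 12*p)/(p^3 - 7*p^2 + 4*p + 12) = p/(p + 1)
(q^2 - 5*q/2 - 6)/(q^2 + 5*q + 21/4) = 2*(q - 4)/(2*q + 7)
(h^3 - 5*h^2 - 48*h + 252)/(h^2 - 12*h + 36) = h + 7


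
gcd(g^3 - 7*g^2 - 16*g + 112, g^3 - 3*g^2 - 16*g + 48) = g^2 - 16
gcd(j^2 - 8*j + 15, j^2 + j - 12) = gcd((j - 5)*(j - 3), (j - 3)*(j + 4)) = j - 3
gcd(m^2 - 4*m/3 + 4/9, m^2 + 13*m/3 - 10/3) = m - 2/3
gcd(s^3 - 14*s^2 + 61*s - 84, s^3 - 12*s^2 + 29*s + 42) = s - 7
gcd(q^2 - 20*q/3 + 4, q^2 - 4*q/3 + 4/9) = q - 2/3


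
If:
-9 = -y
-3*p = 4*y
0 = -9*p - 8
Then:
No Solution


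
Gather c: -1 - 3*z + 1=-3*z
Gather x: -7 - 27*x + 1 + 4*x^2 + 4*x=4*x^2 - 23*x - 6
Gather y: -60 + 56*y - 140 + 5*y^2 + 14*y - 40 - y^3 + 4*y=-y^3 + 5*y^2 + 74*y - 240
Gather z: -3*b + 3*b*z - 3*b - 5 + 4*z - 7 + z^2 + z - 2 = -6*b + z^2 + z*(3*b + 5) - 14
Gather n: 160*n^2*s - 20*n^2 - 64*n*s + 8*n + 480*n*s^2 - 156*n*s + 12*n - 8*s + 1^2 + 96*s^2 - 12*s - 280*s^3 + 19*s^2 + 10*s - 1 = n^2*(160*s - 20) + n*(480*s^2 - 220*s + 20) - 280*s^3 + 115*s^2 - 10*s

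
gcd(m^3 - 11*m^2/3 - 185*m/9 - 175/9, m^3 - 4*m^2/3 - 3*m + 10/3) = m + 5/3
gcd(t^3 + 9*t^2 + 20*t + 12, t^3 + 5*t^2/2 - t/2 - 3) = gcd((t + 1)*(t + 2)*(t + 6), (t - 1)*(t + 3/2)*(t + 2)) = t + 2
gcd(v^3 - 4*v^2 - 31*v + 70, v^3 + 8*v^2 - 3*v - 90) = v + 5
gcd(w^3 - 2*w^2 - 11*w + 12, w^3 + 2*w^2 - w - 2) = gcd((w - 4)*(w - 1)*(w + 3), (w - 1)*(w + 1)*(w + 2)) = w - 1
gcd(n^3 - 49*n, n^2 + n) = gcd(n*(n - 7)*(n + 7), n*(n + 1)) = n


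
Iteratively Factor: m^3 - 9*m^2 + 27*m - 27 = (m - 3)*(m^2 - 6*m + 9) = (m - 3)^2*(m - 3)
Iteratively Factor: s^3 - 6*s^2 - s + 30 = (s - 3)*(s^2 - 3*s - 10) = (s - 5)*(s - 3)*(s + 2)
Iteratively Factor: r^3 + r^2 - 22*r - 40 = (r + 4)*(r^2 - 3*r - 10) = (r - 5)*(r + 4)*(r + 2)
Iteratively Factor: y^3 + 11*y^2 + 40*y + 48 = (y + 4)*(y^2 + 7*y + 12) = (y + 4)^2*(y + 3)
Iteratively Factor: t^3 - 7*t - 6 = (t + 1)*(t^2 - t - 6) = (t - 3)*(t + 1)*(t + 2)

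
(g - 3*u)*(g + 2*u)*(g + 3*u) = g^3 + 2*g^2*u - 9*g*u^2 - 18*u^3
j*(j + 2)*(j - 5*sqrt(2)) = j^3 - 5*sqrt(2)*j^2 + 2*j^2 - 10*sqrt(2)*j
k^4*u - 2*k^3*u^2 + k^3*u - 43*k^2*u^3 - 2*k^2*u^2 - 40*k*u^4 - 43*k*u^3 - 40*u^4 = (k - 8*u)*(k + u)*(k + 5*u)*(k*u + u)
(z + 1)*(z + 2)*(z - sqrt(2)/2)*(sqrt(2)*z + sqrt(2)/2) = sqrt(2)*z^4 - z^3 + 7*sqrt(2)*z^3/2 - 7*z^2/2 + 7*sqrt(2)*z^2/2 - 7*z/2 + sqrt(2)*z - 1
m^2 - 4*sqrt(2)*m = m*(m - 4*sqrt(2))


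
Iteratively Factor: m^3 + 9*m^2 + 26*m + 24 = (m + 3)*(m^2 + 6*m + 8) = (m + 2)*(m + 3)*(m + 4)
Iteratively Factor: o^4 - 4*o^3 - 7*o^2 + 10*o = (o - 5)*(o^3 + o^2 - 2*o) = o*(o - 5)*(o^2 + o - 2) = o*(o - 5)*(o + 2)*(o - 1)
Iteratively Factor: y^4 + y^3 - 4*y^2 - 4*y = (y + 1)*(y^3 - 4*y) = (y + 1)*(y + 2)*(y^2 - 2*y) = (y - 2)*(y + 1)*(y + 2)*(y)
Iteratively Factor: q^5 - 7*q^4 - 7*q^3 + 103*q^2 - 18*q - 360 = (q - 4)*(q^4 - 3*q^3 - 19*q^2 + 27*q + 90) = (q - 4)*(q + 3)*(q^3 - 6*q^2 - q + 30) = (q - 5)*(q - 4)*(q + 3)*(q^2 - q - 6) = (q - 5)*(q - 4)*(q - 3)*(q + 3)*(q + 2)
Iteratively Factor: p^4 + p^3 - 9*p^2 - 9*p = (p)*(p^3 + p^2 - 9*p - 9) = p*(p - 3)*(p^2 + 4*p + 3) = p*(p - 3)*(p + 3)*(p + 1)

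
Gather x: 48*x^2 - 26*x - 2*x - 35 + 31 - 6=48*x^2 - 28*x - 10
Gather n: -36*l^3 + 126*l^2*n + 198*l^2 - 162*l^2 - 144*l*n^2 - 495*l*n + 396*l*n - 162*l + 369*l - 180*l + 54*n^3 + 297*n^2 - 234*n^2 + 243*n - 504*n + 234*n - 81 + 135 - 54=-36*l^3 + 36*l^2 + 27*l + 54*n^3 + n^2*(63 - 144*l) + n*(126*l^2 - 99*l - 27)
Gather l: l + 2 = l + 2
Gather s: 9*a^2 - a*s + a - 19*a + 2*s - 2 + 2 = 9*a^2 - 18*a + s*(2 - a)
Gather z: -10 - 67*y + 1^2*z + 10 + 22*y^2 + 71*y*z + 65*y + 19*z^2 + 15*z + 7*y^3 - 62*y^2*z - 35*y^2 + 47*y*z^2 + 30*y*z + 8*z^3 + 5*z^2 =7*y^3 - 13*y^2 - 2*y + 8*z^3 + z^2*(47*y + 24) + z*(-62*y^2 + 101*y + 16)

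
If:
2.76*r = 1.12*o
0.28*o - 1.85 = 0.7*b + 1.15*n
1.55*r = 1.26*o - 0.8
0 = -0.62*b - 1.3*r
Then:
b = -1.08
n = -0.64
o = 1.27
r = 0.51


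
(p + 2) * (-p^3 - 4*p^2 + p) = -p^4 - 6*p^3 - 7*p^2 + 2*p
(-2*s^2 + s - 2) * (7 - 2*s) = 4*s^3 - 16*s^2 + 11*s - 14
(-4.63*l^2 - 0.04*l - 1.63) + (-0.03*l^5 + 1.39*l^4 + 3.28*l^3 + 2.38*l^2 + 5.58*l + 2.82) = -0.03*l^5 + 1.39*l^4 + 3.28*l^3 - 2.25*l^2 + 5.54*l + 1.19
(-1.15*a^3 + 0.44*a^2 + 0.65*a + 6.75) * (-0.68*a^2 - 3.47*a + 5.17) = 0.782*a^5 + 3.6913*a^4 - 7.9143*a^3 - 4.5707*a^2 - 20.062*a + 34.8975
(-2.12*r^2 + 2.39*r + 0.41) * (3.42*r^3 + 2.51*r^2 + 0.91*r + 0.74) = -7.2504*r^5 + 2.8526*r^4 + 5.4719*r^3 + 1.6352*r^2 + 2.1417*r + 0.3034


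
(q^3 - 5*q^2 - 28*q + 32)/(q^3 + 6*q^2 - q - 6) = (q^2 - 4*q - 32)/(q^2 + 7*q + 6)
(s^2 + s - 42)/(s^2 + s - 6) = (s^2 + s - 42)/(s^2 + s - 6)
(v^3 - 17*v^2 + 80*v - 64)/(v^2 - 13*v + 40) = (v^2 - 9*v + 8)/(v - 5)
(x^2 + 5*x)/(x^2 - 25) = x/(x - 5)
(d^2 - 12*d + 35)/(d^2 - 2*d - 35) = (d - 5)/(d + 5)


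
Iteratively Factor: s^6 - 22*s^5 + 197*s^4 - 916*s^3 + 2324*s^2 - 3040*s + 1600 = (s - 2)*(s^5 - 20*s^4 + 157*s^3 - 602*s^2 + 1120*s - 800) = (s - 5)*(s - 2)*(s^4 - 15*s^3 + 82*s^2 - 192*s + 160) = (s - 5)^2*(s - 2)*(s^3 - 10*s^2 + 32*s - 32) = (s - 5)^2*(s - 4)*(s - 2)*(s^2 - 6*s + 8) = (s - 5)^2*(s - 4)*(s - 2)^2*(s - 4)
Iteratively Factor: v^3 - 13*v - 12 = (v - 4)*(v^2 + 4*v + 3) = (v - 4)*(v + 3)*(v + 1)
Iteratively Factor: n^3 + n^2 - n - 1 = (n + 1)*(n^2 - 1) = (n + 1)^2*(n - 1)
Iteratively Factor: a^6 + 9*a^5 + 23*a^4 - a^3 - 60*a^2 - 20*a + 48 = (a + 2)*(a^5 + 7*a^4 + 9*a^3 - 19*a^2 - 22*a + 24) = (a + 2)*(a + 3)*(a^4 + 4*a^3 - 3*a^2 - 10*a + 8) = (a + 2)^2*(a + 3)*(a^3 + 2*a^2 - 7*a + 4) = (a + 2)^2*(a + 3)*(a + 4)*(a^2 - 2*a + 1) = (a - 1)*(a + 2)^2*(a + 3)*(a + 4)*(a - 1)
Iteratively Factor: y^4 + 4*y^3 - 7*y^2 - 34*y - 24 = (y + 1)*(y^3 + 3*y^2 - 10*y - 24) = (y + 1)*(y + 2)*(y^2 + y - 12) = (y - 3)*(y + 1)*(y + 2)*(y + 4)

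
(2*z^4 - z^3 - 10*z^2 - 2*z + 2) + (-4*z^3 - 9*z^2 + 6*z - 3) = 2*z^4 - 5*z^3 - 19*z^2 + 4*z - 1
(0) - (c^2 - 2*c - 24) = -c^2 + 2*c + 24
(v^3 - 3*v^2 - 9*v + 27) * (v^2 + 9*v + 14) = v^5 + 6*v^4 - 22*v^3 - 96*v^2 + 117*v + 378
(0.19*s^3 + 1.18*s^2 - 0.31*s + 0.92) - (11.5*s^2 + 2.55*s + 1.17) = 0.19*s^3 - 10.32*s^2 - 2.86*s - 0.25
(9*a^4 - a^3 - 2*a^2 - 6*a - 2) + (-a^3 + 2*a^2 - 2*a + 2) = 9*a^4 - 2*a^3 - 8*a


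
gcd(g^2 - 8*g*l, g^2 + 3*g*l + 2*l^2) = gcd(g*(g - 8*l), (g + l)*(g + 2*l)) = 1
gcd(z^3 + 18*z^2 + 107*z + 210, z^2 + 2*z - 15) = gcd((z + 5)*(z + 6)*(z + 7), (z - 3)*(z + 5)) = z + 5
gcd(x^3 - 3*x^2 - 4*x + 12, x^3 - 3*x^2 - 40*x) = 1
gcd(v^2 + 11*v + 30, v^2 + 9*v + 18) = v + 6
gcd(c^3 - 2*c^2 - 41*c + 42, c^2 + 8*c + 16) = 1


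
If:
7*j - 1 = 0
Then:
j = 1/7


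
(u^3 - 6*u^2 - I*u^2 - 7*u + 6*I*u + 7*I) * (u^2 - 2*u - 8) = u^5 - 8*u^4 - I*u^4 - 3*u^3 + 8*I*u^3 + 62*u^2 + 3*I*u^2 + 56*u - 62*I*u - 56*I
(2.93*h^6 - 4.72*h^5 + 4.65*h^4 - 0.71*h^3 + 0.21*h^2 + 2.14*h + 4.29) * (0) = 0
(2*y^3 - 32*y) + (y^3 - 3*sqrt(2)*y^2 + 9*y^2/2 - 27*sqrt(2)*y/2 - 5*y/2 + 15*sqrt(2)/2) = 3*y^3 - 3*sqrt(2)*y^2 + 9*y^2/2 - 69*y/2 - 27*sqrt(2)*y/2 + 15*sqrt(2)/2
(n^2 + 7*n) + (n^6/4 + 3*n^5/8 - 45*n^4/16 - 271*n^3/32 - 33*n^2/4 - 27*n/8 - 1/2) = n^6/4 + 3*n^5/8 - 45*n^4/16 - 271*n^3/32 - 29*n^2/4 + 29*n/8 - 1/2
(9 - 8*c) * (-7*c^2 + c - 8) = 56*c^3 - 71*c^2 + 73*c - 72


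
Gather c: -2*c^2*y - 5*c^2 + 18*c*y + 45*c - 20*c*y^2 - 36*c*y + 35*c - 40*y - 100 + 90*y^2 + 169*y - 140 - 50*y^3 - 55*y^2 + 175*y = c^2*(-2*y - 5) + c*(-20*y^2 - 18*y + 80) - 50*y^3 + 35*y^2 + 304*y - 240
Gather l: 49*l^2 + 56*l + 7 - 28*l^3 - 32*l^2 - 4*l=-28*l^3 + 17*l^2 + 52*l + 7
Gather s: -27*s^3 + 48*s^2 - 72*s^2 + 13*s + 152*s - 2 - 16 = -27*s^3 - 24*s^2 + 165*s - 18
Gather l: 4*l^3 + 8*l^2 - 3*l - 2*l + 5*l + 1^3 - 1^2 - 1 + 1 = 4*l^3 + 8*l^2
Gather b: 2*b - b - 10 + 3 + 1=b - 6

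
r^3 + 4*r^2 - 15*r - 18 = (r - 3)*(r + 1)*(r + 6)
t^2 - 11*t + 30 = (t - 6)*(t - 5)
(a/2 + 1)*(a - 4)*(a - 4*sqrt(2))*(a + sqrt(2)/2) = a^4/2 - 7*sqrt(2)*a^3/4 - a^3 - 6*a^2 + 7*sqrt(2)*a^2/2 + 4*a + 14*sqrt(2)*a + 16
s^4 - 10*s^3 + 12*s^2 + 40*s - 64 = (s - 8)*(s - 2)^2*(s + 2)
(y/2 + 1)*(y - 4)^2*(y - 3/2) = y^4/2 - 15*y^3/4 + 9*y^2/2 + 16*y - 24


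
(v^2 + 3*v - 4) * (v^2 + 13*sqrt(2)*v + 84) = v^4 + 3*v^3 + 13*sqrt(2)*v^3 + 39*sqrt(2)*v^2 + 80*v^2 - 52*sqrt(2)*v + 252*v - 336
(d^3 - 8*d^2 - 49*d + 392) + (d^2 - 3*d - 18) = d^3 - 7*d^2 - 52*d + 374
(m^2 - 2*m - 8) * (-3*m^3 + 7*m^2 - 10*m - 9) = -3*m^5 + 13*m^4 - 45*m^2 + 98*m + 72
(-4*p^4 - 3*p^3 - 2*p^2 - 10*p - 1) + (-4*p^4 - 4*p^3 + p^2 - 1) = -8*p^4 - 7*p^3 - p^2 - 10*p - 2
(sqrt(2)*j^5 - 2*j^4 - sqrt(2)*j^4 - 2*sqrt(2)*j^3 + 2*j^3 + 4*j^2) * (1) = sqrt(2)*j^5 - 2*j^4 - sqrt(2)*j^4 - 2*sqrt(2)*j^3 + 2*j^3 + 4*j^2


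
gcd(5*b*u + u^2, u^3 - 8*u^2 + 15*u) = u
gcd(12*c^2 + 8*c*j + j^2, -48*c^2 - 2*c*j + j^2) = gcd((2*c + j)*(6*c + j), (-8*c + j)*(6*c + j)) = 6*c + j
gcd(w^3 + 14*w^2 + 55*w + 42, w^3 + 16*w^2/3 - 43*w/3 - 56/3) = w^2 + 8*w + 7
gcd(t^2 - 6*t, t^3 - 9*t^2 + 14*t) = t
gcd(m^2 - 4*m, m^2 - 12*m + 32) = m - 4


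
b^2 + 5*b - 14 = (b - 2)*(b + 7)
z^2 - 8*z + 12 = (z - 6)*(z - 2)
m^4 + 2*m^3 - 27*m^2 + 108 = (m - 3)^2*(m + 2)*(m + 6)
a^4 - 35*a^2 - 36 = (a - 6)*(a + 6)*(-I*a + 1)*(I*a + 1)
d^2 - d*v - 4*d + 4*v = (d - 4)*(d - v)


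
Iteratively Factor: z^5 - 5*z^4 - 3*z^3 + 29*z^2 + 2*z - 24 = (z + 1)*(z^4 - 6*z^3 + 3*z^2 + 26*z - 24) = (z - 3)*(z + 1)*(z^3 - 3*z^2 - 6*z + 8) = (z - 4)*(z - 3)*(z + 1)*(z^2 + z - 2) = (z - 4)*(z - 3)*(z + 1)*(z + 2)*(z - 1)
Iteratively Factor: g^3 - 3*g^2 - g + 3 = (g - 1)*(g^2 - 2*g - 3) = (g - 3)*(g - 1)*(g + 1)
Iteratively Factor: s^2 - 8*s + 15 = (s - 3)*(s - 5)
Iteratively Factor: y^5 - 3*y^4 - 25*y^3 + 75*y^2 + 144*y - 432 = (y - 3)*(y^4 - 25*y^2 + 144) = (y - 3)^2*(y^3 + 3*y^2 - 16*y - 48) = (y - 3)^2*(y + 3)*(y^2 - 16) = (y - 3)^2*(y + 3)*(y + 4)*(y - 4)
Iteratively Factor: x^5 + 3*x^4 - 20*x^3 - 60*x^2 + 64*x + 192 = (x + 2)*(x^4 + x^3 - 22*x^2 - 16*x + 96) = (x + 2)*(x + 3)*(x^3 - 2*x^2 - 16*x + 32) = (x - 2)*(x + 2)*(x + 3)*(x^2 - 16) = (x - 4)*(x - 2)*(x + 2)*(x + 3)*(x + 4)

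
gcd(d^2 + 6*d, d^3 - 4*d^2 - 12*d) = d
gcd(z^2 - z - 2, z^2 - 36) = 1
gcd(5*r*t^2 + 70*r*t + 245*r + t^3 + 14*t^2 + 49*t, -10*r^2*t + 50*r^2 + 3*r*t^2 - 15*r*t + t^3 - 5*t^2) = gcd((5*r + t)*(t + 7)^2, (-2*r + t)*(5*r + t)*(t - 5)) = 5*r + t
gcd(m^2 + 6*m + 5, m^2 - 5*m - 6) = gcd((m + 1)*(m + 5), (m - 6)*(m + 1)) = m + 1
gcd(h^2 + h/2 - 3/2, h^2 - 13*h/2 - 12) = h + 3/2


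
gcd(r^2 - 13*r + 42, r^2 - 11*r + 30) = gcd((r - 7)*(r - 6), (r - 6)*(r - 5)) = r - 6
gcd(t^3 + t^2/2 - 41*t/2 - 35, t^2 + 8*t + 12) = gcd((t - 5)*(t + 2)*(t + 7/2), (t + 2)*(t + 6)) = t + 2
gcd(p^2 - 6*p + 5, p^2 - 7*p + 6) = p - 1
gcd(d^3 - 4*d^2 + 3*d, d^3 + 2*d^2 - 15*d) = d^2 - 3*d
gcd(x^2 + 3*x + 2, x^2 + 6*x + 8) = x + 2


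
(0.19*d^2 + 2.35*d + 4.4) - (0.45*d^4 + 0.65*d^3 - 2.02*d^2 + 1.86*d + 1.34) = -0.45*d^4 - 0.65*d^3 + 2.21*d^2 + 0.49*d + 3.06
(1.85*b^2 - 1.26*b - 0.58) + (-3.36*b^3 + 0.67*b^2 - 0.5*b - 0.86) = -3.36*b^3 + 2.52*b^2 - 1.76*b - 1.44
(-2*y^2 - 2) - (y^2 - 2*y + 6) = -3*y^2 + 2*y - 8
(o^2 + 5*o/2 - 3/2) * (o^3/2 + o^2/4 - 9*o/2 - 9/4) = o^5/2 + 3*o^4/2 - 37*o^3/8 - 111*o^2/8 + 9*o/8 + 27/8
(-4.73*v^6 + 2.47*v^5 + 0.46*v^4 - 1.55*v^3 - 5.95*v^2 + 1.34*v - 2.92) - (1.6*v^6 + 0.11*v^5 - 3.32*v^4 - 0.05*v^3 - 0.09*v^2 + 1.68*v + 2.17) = -6.33*v^6 + 2.36*v^5 + 3.78*v^4 - 1.5*v^3 - 5.86*v^2 - 0.34*v - 5.09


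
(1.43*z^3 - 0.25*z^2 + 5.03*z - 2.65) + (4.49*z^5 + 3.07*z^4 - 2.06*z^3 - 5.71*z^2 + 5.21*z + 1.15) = 4.49*z^5 + 3.07*z^4 - 0.63*z^3 - 5.96*z^2 + 10.24*z - 1.5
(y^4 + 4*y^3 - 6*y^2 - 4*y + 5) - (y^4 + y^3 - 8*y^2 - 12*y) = 3*y^3 + 2*y^2 + 8*y + 5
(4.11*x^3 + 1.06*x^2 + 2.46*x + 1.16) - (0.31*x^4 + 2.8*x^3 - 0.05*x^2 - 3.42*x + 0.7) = -0.31*x^4 + 1.31*x^3 + 1.11*x^2 + 5.88*x + 0.46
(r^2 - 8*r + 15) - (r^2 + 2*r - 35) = 50 - 10*r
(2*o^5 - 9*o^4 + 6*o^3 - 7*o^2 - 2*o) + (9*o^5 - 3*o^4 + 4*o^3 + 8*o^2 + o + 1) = 11*o^5 - 12*o^4 + 10*o^3 + o^2 - o + 1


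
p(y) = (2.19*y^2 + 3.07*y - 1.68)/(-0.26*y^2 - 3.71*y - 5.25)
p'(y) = (0.52*y + 3.71)*(2.19*y^2 + 3.07*y - 1.68)/(-0.26*y^2 - 3.71*y - 5.25)^2 + (4.38*y + 3.07)/(-0.26*y^2 - 3.71*y - 5.25)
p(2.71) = -1.32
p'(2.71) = -0.48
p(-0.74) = 1.04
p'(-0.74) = -1.24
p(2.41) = -1.17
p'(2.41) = -0.50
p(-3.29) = 2.88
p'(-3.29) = -1.35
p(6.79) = -2.83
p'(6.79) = -0.29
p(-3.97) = 3.84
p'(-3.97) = -1.49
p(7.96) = -3.15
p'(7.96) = -0.26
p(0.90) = -0.32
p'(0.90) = -0.64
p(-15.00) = -54.94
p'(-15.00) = -20.01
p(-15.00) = -54.94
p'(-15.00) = -20.01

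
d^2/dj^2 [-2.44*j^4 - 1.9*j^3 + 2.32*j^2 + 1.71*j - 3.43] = -29.28*j^2 - 11.4*j + 4.64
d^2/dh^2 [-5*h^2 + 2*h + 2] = -10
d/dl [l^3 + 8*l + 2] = 3*l^2 + 8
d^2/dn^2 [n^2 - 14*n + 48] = 2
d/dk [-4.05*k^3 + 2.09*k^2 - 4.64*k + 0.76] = -12.15*k^2 + 4.18*k - 4.64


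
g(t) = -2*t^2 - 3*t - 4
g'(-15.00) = 57.00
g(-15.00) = -409.00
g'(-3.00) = 9.00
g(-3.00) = -13.00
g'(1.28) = -8.12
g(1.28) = -11.12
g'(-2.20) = 5.80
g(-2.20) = -7.08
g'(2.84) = -14.36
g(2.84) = -28.65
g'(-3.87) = 12.48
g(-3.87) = -22.34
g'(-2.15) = 5.60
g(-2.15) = -6.80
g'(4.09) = -19.36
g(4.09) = -49.73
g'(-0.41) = -1.36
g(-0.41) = -3.11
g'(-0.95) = 0.80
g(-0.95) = -2.96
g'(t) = -4*t - 3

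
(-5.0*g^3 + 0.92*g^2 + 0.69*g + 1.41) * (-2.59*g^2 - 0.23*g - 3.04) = 12.95*g^5 - 1.2328*g^4 + 13.2013*g^3 - 6.6074*g^2 - 2.4219*g - 4.2864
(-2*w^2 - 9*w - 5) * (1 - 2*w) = 4*w^3 + 16*w^2 + w - 5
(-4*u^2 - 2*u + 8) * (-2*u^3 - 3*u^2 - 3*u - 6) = 8*u^5 + 16*u^4 + 2*u^3 + 6*u^2 - 12*u - 48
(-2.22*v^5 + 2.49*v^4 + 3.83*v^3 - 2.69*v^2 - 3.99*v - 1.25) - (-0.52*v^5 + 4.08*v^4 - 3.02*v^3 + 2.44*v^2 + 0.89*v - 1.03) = -1.7*v^5 - 1.59*v^4 + 6.85*v^3 - 5.13*v^2 - 4.88*v - 0.22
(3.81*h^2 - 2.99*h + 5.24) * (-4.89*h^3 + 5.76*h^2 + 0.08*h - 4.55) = -18.6309*h^5 + 36.5667*h^4 - 42.5412*h^3 + 12.6077*h^2 + 14.0237*h - 23.842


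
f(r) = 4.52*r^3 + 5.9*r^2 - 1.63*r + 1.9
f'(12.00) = 2092.61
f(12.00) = 8642.50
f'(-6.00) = 415.73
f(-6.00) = -752.24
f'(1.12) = 28.60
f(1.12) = 13.83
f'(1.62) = 53.07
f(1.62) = 33.96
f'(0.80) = 16.49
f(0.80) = 6.69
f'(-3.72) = 142.12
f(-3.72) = -143.07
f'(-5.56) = 351.95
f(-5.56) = -583.54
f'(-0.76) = -2.77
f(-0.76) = 4.56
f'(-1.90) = 24.90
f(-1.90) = -4.71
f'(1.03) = 24.91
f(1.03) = 11.42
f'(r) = 13.56*r^2 + 11.8*r - 1.63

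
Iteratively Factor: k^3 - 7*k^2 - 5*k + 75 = (k - 5)*(k^2 - 2*k - 15) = (k - 5)*(k + 3)*(k - 5)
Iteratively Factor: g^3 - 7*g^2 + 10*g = (g - 2)*(g^2 - 5*g) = (g - 5)*(g - 2)*(g)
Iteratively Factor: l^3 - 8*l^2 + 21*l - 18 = (l - 3)*(l^2 - 5*l + 6) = (l - 3)*(l - 2)*(l - 3)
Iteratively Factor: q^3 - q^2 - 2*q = (q + 1)*(q^2 - 2*q) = q*(q + 1)*(q - 2)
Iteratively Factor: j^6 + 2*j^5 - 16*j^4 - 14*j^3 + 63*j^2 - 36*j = (j)*(j^5 + 2*j^4 - 16*j^3 - 14*j^2 + 63*j - 36) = j*(j + 3)*(j^4 - j^3 - 13*j^2 + 25*j - 12) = j*(j - 1)*(j + 3)*(j^3 - 13*j + 12) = j*(j - 1)^2*(j + 3)*(j^2 + j - 12) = j*(j - 1)^2*(j + 3)*(j + 4)*(j - 3)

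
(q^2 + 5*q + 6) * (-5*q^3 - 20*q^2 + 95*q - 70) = -5*q^5 - 45*q^4 - 35*q^3 + 285*q^2 + 220*q - 420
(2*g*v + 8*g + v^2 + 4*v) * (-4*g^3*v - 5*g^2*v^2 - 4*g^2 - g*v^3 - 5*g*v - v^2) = -8*g^4*v^2 - 32*g^4*v - 14*g^3*v^3 - 56*g^3*v^2 - 8*g^3*v - 32*g^3 - 7*g^2*v^4 - 28*g^2*v^3 - 14*g^2*v^2 - 56*g^2*v - g*v^5 - 4*g*v^4 - 7*g*v^3 - 28*g*v^2 - v^4 - 4*v^3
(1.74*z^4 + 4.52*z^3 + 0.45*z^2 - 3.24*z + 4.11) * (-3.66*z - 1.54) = -6.3684*z^5 - 19.2228*z^4 - 8.6078*z^3 + 11.1654*z^2 - 10.053*z - 6.3294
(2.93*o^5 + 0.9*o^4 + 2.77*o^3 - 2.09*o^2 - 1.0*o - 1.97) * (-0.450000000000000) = -1.3185*o^5 - 0.405*o^4 - 1.2465*o^3 + 0.9405*o^2 + 0.45*o + 0.8865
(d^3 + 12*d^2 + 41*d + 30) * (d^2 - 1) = d^5 + 12*d^4 + 40*d^3 + 18*d^2 - 41*d - 30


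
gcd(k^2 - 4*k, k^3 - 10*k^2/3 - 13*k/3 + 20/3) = k - 4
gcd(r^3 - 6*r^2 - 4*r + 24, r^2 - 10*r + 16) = r - 2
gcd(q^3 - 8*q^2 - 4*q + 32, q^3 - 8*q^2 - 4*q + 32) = q^3 - 8*q^2 - 4*q + 32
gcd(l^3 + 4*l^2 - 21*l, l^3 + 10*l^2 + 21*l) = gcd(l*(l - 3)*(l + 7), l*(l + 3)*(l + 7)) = l^2 + 7*l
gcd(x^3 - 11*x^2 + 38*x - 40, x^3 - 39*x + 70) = x^2 - 7*x + 10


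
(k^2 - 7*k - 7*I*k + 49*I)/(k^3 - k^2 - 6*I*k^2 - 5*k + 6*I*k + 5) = (k^2 - 7*k*(1 + I) + 49*I)/(k^3 - k^2*(1 + 6*I) + k*(-5 + 6*I) + 5)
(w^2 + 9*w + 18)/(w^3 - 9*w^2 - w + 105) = (w + 6)/(w^2 - 12*w + 35)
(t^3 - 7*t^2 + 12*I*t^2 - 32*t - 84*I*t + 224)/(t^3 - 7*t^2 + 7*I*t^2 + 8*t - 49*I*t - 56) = (t + 4*I)/(t - I)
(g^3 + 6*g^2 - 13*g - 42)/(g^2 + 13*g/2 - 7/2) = 2*(g^2 - g - 6)/(2*g - 1)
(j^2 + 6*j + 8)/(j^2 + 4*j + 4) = (j + 4)/(j + 2)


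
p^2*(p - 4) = p^3 - 4*p^2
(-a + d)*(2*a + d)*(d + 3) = -2*a^2*d - 6*a^2 + a*d^2 + 3*a*d + d^3 + 3*d^2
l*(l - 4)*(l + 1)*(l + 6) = l^4 + 3*l^3 - 22*l^2 - 24*l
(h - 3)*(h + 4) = h^2 + h - 12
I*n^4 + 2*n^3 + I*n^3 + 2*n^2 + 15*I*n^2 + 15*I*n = n*(n - 5*I)*(n + 3*I)*(I*n + I)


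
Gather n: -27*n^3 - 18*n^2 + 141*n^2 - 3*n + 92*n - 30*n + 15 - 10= -27*n^3 + 123*n^2 + 59*n + 5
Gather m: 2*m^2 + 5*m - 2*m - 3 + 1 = 2*m^2 + 3*m - 2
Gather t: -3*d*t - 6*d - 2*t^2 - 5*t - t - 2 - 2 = -6*d - 2*t^2 + t*(-3*d - 6) - 4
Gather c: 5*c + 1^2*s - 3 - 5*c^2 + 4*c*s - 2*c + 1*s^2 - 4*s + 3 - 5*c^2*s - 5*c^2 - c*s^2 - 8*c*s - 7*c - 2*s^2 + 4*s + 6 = c^2*(-5*s - 10) + c*(-s^2 - 4*s - 4) - s^2 + s + 6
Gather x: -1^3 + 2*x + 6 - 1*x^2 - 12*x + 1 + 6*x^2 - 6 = 5*x^2 - 10*x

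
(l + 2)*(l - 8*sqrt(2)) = l^2 - 8*sqrt(2)*l + 2*l - 16*sqrt(2)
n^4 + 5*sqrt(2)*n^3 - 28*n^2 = n^2*(n - 2*sqrt(2))*(n + 7*sqrt(2))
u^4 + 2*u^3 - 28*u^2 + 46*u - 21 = (u - 3)*(u - 1)^2*(u + 7)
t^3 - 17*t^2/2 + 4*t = t*(t - 8)*(t - 1/2)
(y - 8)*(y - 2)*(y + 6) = y^3 - 4*y^2 - 44*y + 96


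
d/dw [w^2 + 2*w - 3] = 2*w + 2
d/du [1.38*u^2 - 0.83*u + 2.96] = 2.76*u - 0.83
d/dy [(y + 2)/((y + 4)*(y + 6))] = (-y^2 - 4*y + 4)/(y^4 + 20*y^3 + 148*y^2 + 480*y + 576)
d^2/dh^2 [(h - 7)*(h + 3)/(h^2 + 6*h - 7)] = 4*(-5*h^3 - 21*h^2 - 231*h - 511)/(h^6 + 18*h^5 + 87*h^4 - 36*h^3 - 609*h^2 + 882*h - 343)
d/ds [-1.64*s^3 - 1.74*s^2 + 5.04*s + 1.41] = -4.92*s^2 - 3.48*s + 5.04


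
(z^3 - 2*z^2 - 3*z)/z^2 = z - 2 - 3/z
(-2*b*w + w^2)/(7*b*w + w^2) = (-2*b + w)/(7*b + w)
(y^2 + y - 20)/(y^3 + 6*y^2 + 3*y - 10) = (y - 4)/(y^2 + y - 2)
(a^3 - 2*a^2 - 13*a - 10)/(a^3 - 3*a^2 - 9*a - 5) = (a + 2)/(a + 1)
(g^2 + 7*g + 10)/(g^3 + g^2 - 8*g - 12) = (g + 5)/(g^2 - g - 6)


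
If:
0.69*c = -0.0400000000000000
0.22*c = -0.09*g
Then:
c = -0.06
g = 0.14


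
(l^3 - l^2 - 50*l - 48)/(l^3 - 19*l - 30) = (-l^3 + l^2 + 50*l + 48)/(-l^3 + 19*l + 30)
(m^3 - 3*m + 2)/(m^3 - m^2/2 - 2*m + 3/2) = 2*(m + 2)/(2*m + 3)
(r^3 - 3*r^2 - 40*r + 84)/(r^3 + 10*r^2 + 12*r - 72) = (r - 7)/(r + 6)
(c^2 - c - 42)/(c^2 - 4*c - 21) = (c + 6)/(c + 3)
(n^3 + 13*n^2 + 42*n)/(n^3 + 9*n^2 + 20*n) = (n^2 + 13*n + 42)/(n^2 + 9*n + 20)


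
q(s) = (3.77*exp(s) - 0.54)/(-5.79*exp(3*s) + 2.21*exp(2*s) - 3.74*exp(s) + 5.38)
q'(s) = (3.77*exp(s) - 0.54)*(17.37*exp(3*s) - 4.42*exp(2*s) + 3.74*exp(s))/(-5.79*exp(3*s) + 2.21*exp(2*s) - 3.74*exp(s) + 5.38)^2 + 3.77*exp(s)/(-5.79*exp(3*s) + 2.21*exp(2*s) - 3.74*exp(s) + 5.38) = (43.6566*exp(3*s) - 17.7115*exp(2*s) + 2.3868*exp(s) + 18.263)*exp(s)/(33.5241*exp(6*s) - 25.5918*exp(5*s) + 48.1933*exp(4*s) - 78.8312*exp(3*s) + 37.7672*exp(2*s) - 40.2424*exp(s) + 28.9444)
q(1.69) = -0.02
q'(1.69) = 0.05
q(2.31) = -0.01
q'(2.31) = 0.01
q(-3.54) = -0.08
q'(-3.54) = 0.02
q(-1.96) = -0.00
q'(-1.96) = 0.11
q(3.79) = -0.00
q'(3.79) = 0.00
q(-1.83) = 0.01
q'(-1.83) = 0.13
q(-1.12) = 0.16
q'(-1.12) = 0.35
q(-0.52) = 0.63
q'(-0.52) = 1.81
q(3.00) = 0.00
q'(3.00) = 0.00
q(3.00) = 0.00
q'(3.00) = 0.00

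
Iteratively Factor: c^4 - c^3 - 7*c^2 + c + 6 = (c - 3)*(c^3 + 2*c^2 - c - 2) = (c - 3)*(c + 2)*(c^2 - 1) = (c - 3)*(c + 1)*(c + 2)*(c - 1)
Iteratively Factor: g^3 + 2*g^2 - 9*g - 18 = (g + 2)*(g^2 - 9) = (g - 3)*(g + 2)*(g + 3)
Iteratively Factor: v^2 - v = (v - 1)*(v)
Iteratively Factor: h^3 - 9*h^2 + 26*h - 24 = (h - 2)*(h^2 - 7*h + 12) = (h - 4)*(h - 2)*(h - 3)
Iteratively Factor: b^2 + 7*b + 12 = (b + 3)*(b + 4)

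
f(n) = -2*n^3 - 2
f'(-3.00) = -54.00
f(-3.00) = 52.00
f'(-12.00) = -864.00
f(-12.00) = 3454.00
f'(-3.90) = -91.26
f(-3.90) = 116.64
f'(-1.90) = -21.66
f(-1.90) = 11.72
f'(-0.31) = -0.58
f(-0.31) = -1.94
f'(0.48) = -1.38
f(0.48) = -2.22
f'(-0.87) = -4.54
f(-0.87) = -0.68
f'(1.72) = -17.75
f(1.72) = -12.18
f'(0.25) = -0.38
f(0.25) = -2.03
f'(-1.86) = -20.76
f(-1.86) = 10.87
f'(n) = -6*n^2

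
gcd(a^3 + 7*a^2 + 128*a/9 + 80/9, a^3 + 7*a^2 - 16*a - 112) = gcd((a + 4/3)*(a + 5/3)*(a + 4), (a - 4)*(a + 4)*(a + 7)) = a + 4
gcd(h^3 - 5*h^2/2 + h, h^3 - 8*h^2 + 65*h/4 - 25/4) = h - 1/2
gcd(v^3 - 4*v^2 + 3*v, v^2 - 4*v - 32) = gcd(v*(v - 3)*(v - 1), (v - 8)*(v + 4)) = 1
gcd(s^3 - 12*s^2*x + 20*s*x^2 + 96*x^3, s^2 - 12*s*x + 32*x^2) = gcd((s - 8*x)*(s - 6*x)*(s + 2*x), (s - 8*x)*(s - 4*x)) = -s + 8*x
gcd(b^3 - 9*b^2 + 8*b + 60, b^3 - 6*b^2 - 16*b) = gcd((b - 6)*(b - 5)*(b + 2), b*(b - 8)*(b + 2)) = b + 2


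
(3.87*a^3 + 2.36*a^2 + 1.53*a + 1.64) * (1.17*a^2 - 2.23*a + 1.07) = 4.5279*a^5 - 5.8689*a^4 + 0.668200000000001*a^3 + 1.0321*a^2 - 2.0201*a + 1.7548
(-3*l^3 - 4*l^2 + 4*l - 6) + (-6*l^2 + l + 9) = -3*l^3 - 10*l^2 + 5*l + 3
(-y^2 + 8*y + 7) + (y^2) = 8*y + 7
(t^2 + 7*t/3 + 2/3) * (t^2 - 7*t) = t^4 - 14*t^3/3 - 47*t^2/3 - 14*t/3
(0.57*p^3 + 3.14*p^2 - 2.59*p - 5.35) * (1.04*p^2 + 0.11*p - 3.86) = 0.5928*p^5 + 3.3283*p^4 - 4.5484*p^3 - 17.9693*p^2 + 9.4089*p + 20.651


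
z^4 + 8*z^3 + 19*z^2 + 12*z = z*(z + 1)*(z + 3)*(z + 4)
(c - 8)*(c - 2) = c^2 - 10*c + 16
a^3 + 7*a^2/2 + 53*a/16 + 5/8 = (a + 1/4)*(a + 5/4)*(a + 2)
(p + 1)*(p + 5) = p^2 + 6*p + 5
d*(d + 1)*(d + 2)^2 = d^4 + 5*d^3 + 8*d^2 + 4*d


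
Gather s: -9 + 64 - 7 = 48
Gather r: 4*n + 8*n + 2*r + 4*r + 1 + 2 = 12*n + 6*r + 3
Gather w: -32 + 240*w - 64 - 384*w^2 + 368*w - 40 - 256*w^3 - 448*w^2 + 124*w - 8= -256*w^3 - 832*w^2 + 732*w - 144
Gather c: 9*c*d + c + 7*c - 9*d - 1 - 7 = c*(9*d + 8) - 9*d - 8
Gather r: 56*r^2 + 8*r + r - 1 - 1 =56*r^2 + 9*r - 2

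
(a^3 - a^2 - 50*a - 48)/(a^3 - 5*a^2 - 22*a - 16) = (a + 6)/(a + 2)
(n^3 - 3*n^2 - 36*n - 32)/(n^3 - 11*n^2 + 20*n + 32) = (n + 4)/(n - 4)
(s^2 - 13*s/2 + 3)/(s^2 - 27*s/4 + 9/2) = 2*(2*s - 1)/(4*s - 3)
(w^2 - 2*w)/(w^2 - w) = (w - 2)/(w - 1)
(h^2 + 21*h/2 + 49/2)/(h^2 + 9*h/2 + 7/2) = (h + 7)/(h + 1)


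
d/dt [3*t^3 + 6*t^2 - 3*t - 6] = 9*t^2 + 12*t - 3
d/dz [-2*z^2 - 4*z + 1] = -4*z - 4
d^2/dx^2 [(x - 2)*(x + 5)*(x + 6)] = 6*x + 18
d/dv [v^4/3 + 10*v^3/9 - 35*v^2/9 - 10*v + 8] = 4*v^3/3 + 10*v^2/3 - 70*v/9 - 10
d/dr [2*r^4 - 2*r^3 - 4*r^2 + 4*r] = 8*r^3 - 6*r^2 - 8*r + 4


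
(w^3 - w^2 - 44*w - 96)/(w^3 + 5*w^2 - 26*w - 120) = (w^2 - 5*w - 24)/(w^2 + w - 30)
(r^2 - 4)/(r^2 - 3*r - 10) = (r - 2)/(r - 5)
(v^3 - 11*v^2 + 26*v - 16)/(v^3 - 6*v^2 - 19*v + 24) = (v - 2)/(v + 3)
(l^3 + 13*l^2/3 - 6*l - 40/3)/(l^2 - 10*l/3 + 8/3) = (3*l^2 + 19*l + 20)/(3*l - 4)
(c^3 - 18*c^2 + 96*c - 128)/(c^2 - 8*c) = c - 10 + 16/c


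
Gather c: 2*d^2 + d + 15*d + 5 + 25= 2*d^2 + 16*d + 30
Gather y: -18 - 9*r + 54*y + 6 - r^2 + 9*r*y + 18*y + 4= -r^2 - 9*r + y*(9*r + 72) - 8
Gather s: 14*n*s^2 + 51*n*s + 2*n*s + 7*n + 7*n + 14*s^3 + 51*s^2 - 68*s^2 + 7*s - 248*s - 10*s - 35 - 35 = 14*n + 14*s^3 + s^2*(14*n - 17) + s*(53*n - 251) - 70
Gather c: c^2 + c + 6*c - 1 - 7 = c^2 + 7*c - 8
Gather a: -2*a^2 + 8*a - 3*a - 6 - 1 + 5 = -2*a^2 + 5*a - 2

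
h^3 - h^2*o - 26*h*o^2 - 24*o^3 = (h - 6*o)*(h + o)*(h + 4*o)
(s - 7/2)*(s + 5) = s^2 + 3*s/2 - 35/2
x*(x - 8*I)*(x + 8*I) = x^3 + 64*x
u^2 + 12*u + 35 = (u + 5)*(u + 7)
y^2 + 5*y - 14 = (y - 2)*(y + 7)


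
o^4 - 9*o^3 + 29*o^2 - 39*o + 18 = (o - 3)^2*(o - 2)*(o - 1)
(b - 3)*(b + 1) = b^2 - 2*b - 3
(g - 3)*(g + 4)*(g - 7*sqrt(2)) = g^3 - 7*sqrt(2)*g^2 + g^2 - 12*g - 7*sqrt(2)*g + 84*sqrt(2)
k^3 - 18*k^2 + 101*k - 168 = (k - 8)*(k - 7)*(k - 3)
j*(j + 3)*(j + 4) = j^3 + 7*j^2 + 12*j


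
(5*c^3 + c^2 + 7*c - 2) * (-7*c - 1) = -35*c^4 - 12*c^3 - 50*c^2 + 7*c + 2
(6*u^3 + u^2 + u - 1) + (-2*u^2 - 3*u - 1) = 6*u^3 - u^2 - 2*u - 2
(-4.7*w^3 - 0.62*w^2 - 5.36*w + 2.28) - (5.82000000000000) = -4.7*w^3 - 0.62*w^2 - 5.36*w - 3.54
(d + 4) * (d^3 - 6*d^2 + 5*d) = d^4 - 2*d^3 - 19*d^2 + 20*d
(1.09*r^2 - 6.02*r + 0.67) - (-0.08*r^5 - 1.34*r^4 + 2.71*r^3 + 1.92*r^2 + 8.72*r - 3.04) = 0.08*r^5 + 1.34*r^4 - 2.71*r^3 - 0.83*r^2 - 14.74*r + 3.71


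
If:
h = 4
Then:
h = 4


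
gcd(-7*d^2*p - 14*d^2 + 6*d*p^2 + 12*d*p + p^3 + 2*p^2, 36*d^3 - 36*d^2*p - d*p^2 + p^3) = -d + p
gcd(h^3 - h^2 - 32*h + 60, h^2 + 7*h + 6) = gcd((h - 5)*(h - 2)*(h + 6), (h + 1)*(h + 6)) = h + 6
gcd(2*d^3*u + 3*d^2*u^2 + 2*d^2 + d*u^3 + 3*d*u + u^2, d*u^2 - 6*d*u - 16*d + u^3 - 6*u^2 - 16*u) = d + u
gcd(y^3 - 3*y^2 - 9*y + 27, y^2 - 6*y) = 1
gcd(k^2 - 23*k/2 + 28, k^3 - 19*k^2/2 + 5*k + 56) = k^2 - 23*k/2 + 28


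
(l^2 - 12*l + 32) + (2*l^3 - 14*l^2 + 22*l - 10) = 2*l^3 - 13*l^2 + 10*l + 22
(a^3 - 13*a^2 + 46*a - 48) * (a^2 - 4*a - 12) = a^5 - 17*a^4 + 86*a^3 - 76*a^2 - 360*a + 576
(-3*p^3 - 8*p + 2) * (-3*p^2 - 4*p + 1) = 9*p^5 + 12*p^4 + 21*p^3 + 26*p^2 - 16*p + 2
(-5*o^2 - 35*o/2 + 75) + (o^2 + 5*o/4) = -4*o^2 - 65*o/4 + 75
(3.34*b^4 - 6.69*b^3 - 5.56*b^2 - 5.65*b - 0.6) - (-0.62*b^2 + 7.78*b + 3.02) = 3.34*b^4 - 6.69*b^3 - 4.94*b^2 - 13.43*b - 3.62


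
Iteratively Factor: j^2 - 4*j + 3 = (j - 3)*(j - 1)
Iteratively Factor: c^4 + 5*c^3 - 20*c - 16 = (c + 2)*(c^3 + 3*c^2 - 6*c - 8) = (c + 2)*(c + 4)*(c^2 - c - 2) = (c - 2)*(c + 2)*(c + 4)*(c + 1)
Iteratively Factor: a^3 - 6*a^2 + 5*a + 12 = (a - 3)*(a^2 - 3*a - 4) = (a - 4)*(a - 3)*(a + 1)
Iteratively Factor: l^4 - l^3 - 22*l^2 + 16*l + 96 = (l + 2)*(l^3 - 3*l^2 - 16*l + 48) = (l - 4)*(l + 2)*(l^2 + l - 12) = (l - 4)*(l + 2)*(l + 4)*(l - 3)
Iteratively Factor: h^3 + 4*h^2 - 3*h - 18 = (h + 3)*(h^2 + h - 6) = (h + 3)^2*(h - 2)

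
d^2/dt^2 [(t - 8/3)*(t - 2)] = 2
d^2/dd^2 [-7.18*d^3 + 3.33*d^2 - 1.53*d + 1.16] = 6.66 - 43.08*d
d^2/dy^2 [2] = 0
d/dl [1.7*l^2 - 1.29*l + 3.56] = 3.4*l - 1.29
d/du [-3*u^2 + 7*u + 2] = 7 - 6*u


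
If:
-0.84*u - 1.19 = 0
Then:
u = -1.42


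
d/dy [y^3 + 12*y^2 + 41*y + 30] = 3*y^2 + 24*y + 41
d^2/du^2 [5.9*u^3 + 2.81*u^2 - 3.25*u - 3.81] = 35.4*u + 5.62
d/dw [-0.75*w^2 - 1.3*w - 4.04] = -1.5*w - 1.3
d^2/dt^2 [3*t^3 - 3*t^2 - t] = 18*t - 6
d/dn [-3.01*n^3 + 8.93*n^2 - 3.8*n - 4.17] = -9.03*n^2 + 17.86*n - 3.8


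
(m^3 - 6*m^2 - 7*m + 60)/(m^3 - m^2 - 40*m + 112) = (m^2 - 2*m - 15)/(m^2 + 3*m - 28)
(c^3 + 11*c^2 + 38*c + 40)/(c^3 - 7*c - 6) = (c^2 + 9*c + 20)/(c^2 - 2*c - 3)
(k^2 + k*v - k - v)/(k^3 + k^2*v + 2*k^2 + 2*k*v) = (k - 1)/(k*(k + 2))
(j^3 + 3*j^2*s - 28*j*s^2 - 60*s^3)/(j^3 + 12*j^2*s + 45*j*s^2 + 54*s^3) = (j^2 - 3*j*s - 10*s^2)/(j^2 + 6*j*s + 9*s^2)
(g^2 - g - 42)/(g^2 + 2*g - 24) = (g - 7)/(g - 4)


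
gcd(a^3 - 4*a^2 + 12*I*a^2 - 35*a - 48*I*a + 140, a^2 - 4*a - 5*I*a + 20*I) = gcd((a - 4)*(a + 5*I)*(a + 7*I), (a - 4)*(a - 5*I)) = a - 4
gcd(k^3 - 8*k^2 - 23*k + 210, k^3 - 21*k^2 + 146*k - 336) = k^2 - 13*k + 42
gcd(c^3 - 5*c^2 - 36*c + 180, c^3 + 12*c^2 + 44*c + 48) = c + 6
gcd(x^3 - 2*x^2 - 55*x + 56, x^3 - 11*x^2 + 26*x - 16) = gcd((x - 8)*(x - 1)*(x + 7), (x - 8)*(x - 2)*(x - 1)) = x^2 - 9*x + 8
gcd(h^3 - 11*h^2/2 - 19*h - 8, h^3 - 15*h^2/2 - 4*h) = h^2 - 15*h/2 - 4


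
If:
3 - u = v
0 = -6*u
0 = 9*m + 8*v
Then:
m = -8/3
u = 0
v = 3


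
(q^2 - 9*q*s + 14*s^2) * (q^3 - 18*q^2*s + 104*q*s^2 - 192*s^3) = q^5 - 27*q^4*s + 280*q^3*s^2 - 1380*q^2*s^3 + 3184*q*s^4 - 2688*s^5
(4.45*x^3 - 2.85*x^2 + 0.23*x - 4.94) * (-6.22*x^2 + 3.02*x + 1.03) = -27.679*x^5 + 31.166*x^4 - 5.4541*x^3 + 28.4859*x^2 - 14.6819*x - 5.0882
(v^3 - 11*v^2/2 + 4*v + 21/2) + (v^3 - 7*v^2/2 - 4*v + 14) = 2*v^3 - 9*v^2 + 49/2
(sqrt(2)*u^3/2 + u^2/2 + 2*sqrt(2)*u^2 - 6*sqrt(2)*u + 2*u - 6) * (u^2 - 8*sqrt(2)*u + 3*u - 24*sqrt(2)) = sqrt(2)*u^5/2 - 15*u^4/2 + 7*sqrt(2)*u^4/2 - 105*u^3/2 - 4*sqrt(2)*u^3 - 46*sqrt(2)*u^2 + 270*u + 144*sqrt(2)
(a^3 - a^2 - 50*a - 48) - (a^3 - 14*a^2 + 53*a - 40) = 13*a^2 - 103*a - 8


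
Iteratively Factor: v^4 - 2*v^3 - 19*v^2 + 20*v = (v - 5)*(v^3 + 3*v^2 - 4*v) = (v - 5)*(v + 4)*(v^2 - v) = v*(v - 5)*(v + 4)*(v - 1)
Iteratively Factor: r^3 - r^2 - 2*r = (r + 1)*(r^2 - 2*r) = (r - 2)*(r + 1)*(r)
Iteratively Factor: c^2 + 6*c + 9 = (c + 3)*(c + 3)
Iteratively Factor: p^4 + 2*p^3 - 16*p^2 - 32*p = (p + 2)*(p^3 - 16*p) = (p + 2)*(p + 4)*(p^2 - 4*p) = p*(p + 2)*(p + 4)*(p - 4)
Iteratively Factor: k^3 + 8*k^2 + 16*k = (k + 4)*(k^2 + 4*k) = (k + 4)^2*(k)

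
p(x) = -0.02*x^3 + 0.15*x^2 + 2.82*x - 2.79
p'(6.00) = 2.46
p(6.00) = 15.21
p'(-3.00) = 1.38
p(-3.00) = -9.36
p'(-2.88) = 1.46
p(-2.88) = -9.19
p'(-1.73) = 2.12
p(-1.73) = -7.12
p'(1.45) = 3.13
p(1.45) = 1.55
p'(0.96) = 3.05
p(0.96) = 0.04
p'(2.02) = 3.18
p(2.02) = 3.35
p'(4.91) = 2.85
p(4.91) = 12.30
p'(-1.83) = 2.07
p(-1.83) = -7.33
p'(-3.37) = 1.13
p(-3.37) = -9.82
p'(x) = -0.06*x^2 + 0.3*x + 2.82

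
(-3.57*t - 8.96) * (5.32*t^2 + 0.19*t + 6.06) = -18.9924*t^3 - 48.3455*t^2 - 23.3366*t - 54.2976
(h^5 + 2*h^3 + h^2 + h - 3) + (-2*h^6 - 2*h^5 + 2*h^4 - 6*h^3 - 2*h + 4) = -2*h^6 - h^5 + 2*h^4 - 4*h^3 + h^2 - h + 1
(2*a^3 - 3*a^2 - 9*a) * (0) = 0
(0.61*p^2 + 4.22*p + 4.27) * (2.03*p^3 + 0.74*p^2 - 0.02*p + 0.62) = 1.2383*p^5 + 9.018*p^4 + 11.7787*p^3 + 3.4536*p^2 + 2.531*p + 2.6474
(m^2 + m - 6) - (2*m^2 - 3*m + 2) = -m^2 + 4*m - 8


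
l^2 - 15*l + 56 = (l - 8)*(l - 7)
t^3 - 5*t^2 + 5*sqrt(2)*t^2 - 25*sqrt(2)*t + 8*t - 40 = (t - 5)*(t + sqrt(2))*(t + 4*sqrt(2))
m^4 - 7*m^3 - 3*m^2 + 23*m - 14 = (m - 7)*(m - 1)^2*(m + 2)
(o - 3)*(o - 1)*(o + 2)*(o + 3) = o^4 + o^3 - 11*o^2 - 9*o + 18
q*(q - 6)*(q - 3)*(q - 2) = q^4 - 11*q^3 + 36*q^2 - 36*q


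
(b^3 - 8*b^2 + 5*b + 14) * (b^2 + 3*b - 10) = b^5 - 5*b^4 - 29*b^3 + 109*b^2 - 8*b - 140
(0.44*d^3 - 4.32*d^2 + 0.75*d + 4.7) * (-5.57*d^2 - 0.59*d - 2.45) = -2.4508*d^5 + 23.8028*d^4 - 2.7067*d^3 - 16.0375*d^2 - 4.6105*d - 11.515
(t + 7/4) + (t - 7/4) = 2*t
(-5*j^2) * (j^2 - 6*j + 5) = -5*j^4 + 30*j^3 - 25*j^2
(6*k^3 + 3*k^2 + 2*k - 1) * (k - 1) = 6*k^4 - 3*k^3 - k^2 - 3*k + 1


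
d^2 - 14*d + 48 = (d - 8)*(d - 6)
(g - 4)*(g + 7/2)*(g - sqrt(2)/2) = g^3 - sqrt(2)*g^2/2 - g^2/2 - 14*g + sqrt(2)*g/4 + 7*sqrt(2)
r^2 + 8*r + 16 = (r + 4)^2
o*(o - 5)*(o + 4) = o^3 - o^2 - 20*o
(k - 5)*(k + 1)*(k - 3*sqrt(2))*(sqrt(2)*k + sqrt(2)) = sqrt(2)*k^4 - 6*k^3 - 3*sqrt(2)*k^3 - 9*sqrt(2)*k^2 + 18*k^2 - 5*sqrt(2)*k + 54*k + 30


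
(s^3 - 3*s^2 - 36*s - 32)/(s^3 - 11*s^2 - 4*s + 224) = (s + 1)/(s - 7)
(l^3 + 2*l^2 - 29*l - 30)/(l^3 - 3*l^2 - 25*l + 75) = (l^2 + 7*l + 6)/(l^2 + 2*l - 15)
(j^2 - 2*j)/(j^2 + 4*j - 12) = j/(j + 6)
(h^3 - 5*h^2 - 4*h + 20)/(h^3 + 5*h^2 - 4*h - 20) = (h - 5)/(h + 5)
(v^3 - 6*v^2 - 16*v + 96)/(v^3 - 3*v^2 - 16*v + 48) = (v - 6)/(v - 3)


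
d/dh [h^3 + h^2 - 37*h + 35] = 3*h^2 + 2*h - 37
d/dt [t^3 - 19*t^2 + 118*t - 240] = 3*t^2 - 38*t + 118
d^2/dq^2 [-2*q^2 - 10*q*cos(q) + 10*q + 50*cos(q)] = 10*q*cos(q) + 20*sin(q) - 50*cos(q) - 4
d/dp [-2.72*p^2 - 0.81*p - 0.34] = -5.44*p - 0.81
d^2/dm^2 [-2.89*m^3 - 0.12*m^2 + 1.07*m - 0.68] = -17.34*m - 0.24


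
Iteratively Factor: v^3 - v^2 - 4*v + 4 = (v - 1)*(v^2 - 4) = (v - 1)*(v + 2)*(v - 2)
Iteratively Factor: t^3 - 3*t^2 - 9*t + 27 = (t + 3)*(t^2 - 6*t + 9) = (t - 3)*(t + 3)*(t - 3)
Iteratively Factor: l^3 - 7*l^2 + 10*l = (l)*(l^2 - 7*l + 10) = l*(l - 5)*(l - 2)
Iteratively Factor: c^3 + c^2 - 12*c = (c - 3)*(c^2 + 4*c) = (c - 3)*(c + 4)*(c)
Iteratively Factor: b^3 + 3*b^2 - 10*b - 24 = (b + 2)*(b^2 + b - 12) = (b + 2)*(b + 4)*(b - 3)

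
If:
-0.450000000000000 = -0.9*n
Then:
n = 0.50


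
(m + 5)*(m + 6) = m^2 + 11*m + 30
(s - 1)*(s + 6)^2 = s^3 + 11*s^2 + 24*s - 36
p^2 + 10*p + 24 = (p + 4)*(p + 6)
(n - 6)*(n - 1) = n^2 - 7*n + 6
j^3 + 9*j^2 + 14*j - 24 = (j - 1)*(j + 4)*(j + 6)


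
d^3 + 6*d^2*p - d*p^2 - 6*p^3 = (d - p)*(d + p)*(d + 6*p)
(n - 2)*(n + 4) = n^2 + 2*n - 8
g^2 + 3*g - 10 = (g - 2)*(g + 5)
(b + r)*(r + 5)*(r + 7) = b*r^2 + 12*b*r + 35*b + r^3 + 12*r^2 + 35*r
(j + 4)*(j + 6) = j^2 + 10*j + 24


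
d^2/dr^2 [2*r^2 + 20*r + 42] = 4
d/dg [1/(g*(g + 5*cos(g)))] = (5*g*sin(g) - 2*g - 5*cos(g))/(g^2*(g + 5*cos(g))^2)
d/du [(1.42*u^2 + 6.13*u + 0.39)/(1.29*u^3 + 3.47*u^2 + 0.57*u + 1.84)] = (-1.8318*u^4 - 15.8154*u^3 - 21.971*u^2 + 2.519*u + 11.0569)/(1.6641*u^6 + 8.9526*u^5 + 13.5115*u^4 + 8.703*u^3 + 13.0945*u^2 + 2.0976*u + 3.3856)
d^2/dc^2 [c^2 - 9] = 2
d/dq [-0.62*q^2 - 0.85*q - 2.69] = -1.24*q - 0.85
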